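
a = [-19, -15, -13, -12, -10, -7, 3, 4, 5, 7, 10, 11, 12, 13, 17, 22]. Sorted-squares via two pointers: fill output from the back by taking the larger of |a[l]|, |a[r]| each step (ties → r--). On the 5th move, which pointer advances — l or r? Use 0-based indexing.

[0,15] |-19|<=|22| out[15]=484 → r--
[0,14] |-19|>|17| out[14]=361 → l++
[1,14] |-15|<=|17| out[13]=289 → r--
[1,13] |-15|>|13| out[12]=225 → l++
[2,13] |-13|<=|13| out[11]=169 → r--

r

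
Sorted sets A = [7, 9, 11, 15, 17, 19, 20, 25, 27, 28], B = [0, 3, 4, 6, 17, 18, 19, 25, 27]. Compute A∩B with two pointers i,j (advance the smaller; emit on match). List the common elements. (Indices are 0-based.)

i=0 j=0: 7>0, j++
i=0 j=1: 7>3, j++
i=0 j=2: 7>4, j++
i=0 j=3: 7>6, j++
i=0 j=4: 7<17, i++
i=1 j=4: 9<17, i++
i=2 j=4: 11<17, i++
i=3 j=4: 15<17, i++
i=4 j=4: 17==17 emit, i++,j++
i=5 j=5: 19>18, j++
i=5 j=6: 19==19 emit, i++,j++
i=6 j=7: 20<25, i++
i=7 j=7: 25==25 emit, i++,j++
i=8 j=8: 27==27 emit, i++,j++

intersection = [17, 19, 25, 27]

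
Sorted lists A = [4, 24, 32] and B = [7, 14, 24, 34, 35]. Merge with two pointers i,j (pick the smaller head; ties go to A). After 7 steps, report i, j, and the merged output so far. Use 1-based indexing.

i=1 j=1: A[i]=4<=B[j]=7 take 4, i++
i=2 j=1: A[i]=24>B[j]=7 take 7, j++
i=2 j=2: A[i]=24>B[j]=14 take 14, j++
i=2 j=3: A[i]=24<=B[j]=24 take 24, i++
i=3 j=3: A[i]=32>B[j]=24 take 24, j++
i=3 j=4: A[i]=32<=B[j]=34 take 32, i++
i=4 j=4: A done, take B[j]=34, j++

i=4, j=5, merged so far=[4, 7, 14, 24, 24, 32, 34]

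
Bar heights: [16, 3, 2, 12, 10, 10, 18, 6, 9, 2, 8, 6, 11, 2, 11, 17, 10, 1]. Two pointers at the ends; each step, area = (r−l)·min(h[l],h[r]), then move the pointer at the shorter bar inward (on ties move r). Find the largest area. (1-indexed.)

max area = 240

[1,18] min(16,1)*17=17 best=17 * → r--
[1,17] min(16,10)*16=160 best=160 * → r--
[1,16] min(16,17)*15=240 best=240 * → l++
[2,16] min(3,17)*14=42 best=240 → l++
[3,16] min(2,17)*13=26 best=240 → l++
[4,16] min(12,17)*12=144 best=240 → l++
[5,16] min(10,17)*11=110 best=240 → l++
[6,16] min(10,17)*10=100 best=240 → l++
[7,16] min(18,17)*9=153 best=240 → r--
[7,15] min(18,11)*8=88 best=240 → r--
[7,14] min(18,2)*7=14 best=240 → r--
[7,13] min(18,11)*6=66 best=240 → r--
[7,12] min(18,6)*5=30 best=240 → r--
[7,11] min(18,8)*4=32 best=240 → r--
[7,10] min(18,2)*3=6 best=240 → r--
[7,9] min(18,9)*2=18 best=240 → r--
[7,8] min(18,6)*1=6 best=240 → r--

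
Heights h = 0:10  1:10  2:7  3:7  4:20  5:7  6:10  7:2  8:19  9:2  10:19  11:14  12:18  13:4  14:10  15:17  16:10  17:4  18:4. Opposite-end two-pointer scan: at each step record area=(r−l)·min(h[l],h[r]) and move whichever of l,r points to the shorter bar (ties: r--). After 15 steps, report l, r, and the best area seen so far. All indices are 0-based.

l=4, r=7, best area=187

l=0 r=18: min(10,4)*18=72 best=72 *, r--
l=0 r=17: min(10,4)*17=68 best=72, r--
l=0 r=16: min(10,10)*16=160 best=160 *, r--
l=0 r=15: min(10,17)*15=150 best=160, l++
l=1 r=15: min(10,17)*14=140 best=160, l++
l=2 r=15: min(7,17)*13=91 best=160, l++
l=3 r=15: min(7,17)*12=84 best=160, l++
l=4 r=15: min(20,17)*11=187 best=187 *, r--
l=4 r=14: min(20,10)*10=100 best=187, r--
l=4 r=13: min(20,4)*9=36 best=187, r--
l=4 r=12: min(20,18)*8=144 best=187, r--
l=4 r=11: min(20,14)*7=98 best=187, r--
l=4 r=10: min(20,19)*6=114 best=187, r--
l=4 r=9: min(20,2)*5=10 best=187, r--
l=4 r=8: min(20,19)*4=76 best=187, r--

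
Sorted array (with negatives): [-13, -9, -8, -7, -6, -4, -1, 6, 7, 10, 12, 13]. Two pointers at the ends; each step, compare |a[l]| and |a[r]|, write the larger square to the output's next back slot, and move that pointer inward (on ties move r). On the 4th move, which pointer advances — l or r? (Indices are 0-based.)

l=0 r=11: |-13|<=|13| out[11]=169, r--
l=0 r=10: |-13|>|12| out[10]=169, l++
l=1 r=10: |-9|<=|12| out[9]=144, r--
l=1 r=9: |-9|<=|10| out[8]=100, r--

r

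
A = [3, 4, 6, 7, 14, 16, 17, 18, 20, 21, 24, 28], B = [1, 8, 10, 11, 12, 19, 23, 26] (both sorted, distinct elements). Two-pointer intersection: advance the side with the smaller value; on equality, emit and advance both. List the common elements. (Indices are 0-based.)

[i=0,j=0] 3>1 → j++
[i=0,j=1] 3<8 → i++
[i=1,j=1] 4<8 → i++
[i=2,j=1] 6<8 → i++
[i=3,j=1] 7<8 → i++
[i=4,j=1] 14>8 → j++
[i=4,j=2] 14>10 → j++
[i=4,j=3] 14>11 → j++
[i=4,j=4] 14>12 → j++
[i=4,j=5] 14<19 → i++
[i=5,j=5] 16<19 → i++
[i=6,j=5] 17<19 → i++
[i=7,j=5] 18<19 → i++
[i=8,j=5] 20>19 → j++
[i=8,j=6] 20<23 → i++
[i=9,j=6] 21<23 → i++
[i=10,j=6] 24>23 → j++
[i=10,j=7] 24<26 → i++
[i=11,j=7] 28>26 → j++

intersection = []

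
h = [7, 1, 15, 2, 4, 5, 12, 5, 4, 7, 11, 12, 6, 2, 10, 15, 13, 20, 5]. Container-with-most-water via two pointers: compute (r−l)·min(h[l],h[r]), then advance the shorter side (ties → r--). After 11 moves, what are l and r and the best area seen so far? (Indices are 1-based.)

[1,19] min(7,5)*18=90 best=90 * → r--
[1,18] min(7,20)*17=119 best=119 * → l++
[2,18] min(1,20)*16=16 best=119 → l++
[3,18] min(15,20)*15=225 best=225 * → l++
[4,18] min(2,20)*14=28 best=225 → l++
[5,18] min(4,20)*13=52 best=225 → l++
[6,18] min(5,20)*12=60 best=225 → l++
[7,18] min(12,20)*11=132 best=225 → l++
[8,18] min(5,20)*10=50 best=225 → l++
[9,18] min(4,20)*9=36 best=225 → l++
[10,18] min(7,20)*8=56 best=225 → l++

l=11, r=18, best area=225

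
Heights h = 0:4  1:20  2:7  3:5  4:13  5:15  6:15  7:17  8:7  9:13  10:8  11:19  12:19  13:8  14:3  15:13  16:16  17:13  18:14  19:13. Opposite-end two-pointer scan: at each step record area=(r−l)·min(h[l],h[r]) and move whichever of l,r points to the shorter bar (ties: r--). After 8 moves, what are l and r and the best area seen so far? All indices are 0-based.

l=1, r=12, best area=240

[0,19] min(4,13)*19=76 best=76 * → l++
[1,19] min(20,13)*18=234 best=234 * → r--
[1,18] min(20,14)*17=238 best=238 * → r--
[1,17] min(20,13)*16=208 best=238 → r--
[1,16] min(20,16)*15=240 best=240 * → r--
[1,15] min(20,13)*14=182 best=240 → r--
[1,14] min(20,3)*13=39 best=240 → r--
[1,13] min(20,8)*12=96 best=240 → r--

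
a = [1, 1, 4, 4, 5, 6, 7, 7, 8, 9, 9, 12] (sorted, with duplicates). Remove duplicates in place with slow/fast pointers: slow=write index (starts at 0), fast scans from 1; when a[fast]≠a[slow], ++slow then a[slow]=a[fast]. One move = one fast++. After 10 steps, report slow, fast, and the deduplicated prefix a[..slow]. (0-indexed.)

slow=0 fast=1: a[fast]=1=a[slow] dup, fast++
slow=0 fast=2: a[fast]=4≠a[slow]=1 write a[1]=4, slow++,fast++
slow=1 fast=3: a[fast]=4=a[slow] dup, fast++
slow=1 fast=4: a[fast]=5≠a[slow]=4 write a[2]=5, slow++,fast++
slow=2 fast=5: a[fast]=6≠a[slow]=5 write a[3]=6, slow++,fast++
slow=3 fast=6: a[fast]=7≠a[slow]=6 write a[4]=7, slow++,fast++
slow=4 fast=7: a[fast]=7=a[slow] dup, fast++
slow=4 fast=8: a[fast]=8≠a[slow]=7 write a[5]=8, slow++,fast++
slow=5 fast=9: a[fast]=9≠a[slow]=8 write a[6]=9, slow++,fast++
slow=6 fast=10: a[fast]=9=a[slow] dup, fast++

slow=6, fast=11, prefix=[1, 4, 5, 6, 7, 8, 9]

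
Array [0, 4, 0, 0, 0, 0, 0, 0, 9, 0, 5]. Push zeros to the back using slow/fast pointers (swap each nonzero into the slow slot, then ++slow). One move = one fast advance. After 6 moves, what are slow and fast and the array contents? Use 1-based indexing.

(s=1,f=1) a[fast]=0 → fast++
(s=1,f=2) a[fast]=4≠0 swap→a[1]=4 → slow++,fast++
(s=2,f=3) a[fast]=0 → fast++
(s=2,f=4) a[fast]=0 → fast++
(s=2,f=5) a[fast]=0 → fast++
(s=2,f=6) a[fast]=0 → fast++

slow=2, fast=7, a=[4, 0, 0, 0, 0, 0, 0, 0, 9, 0, 5]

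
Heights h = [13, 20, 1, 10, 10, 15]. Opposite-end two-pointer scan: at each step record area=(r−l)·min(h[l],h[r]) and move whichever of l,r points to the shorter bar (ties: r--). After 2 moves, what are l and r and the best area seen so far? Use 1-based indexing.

l=2, r=5, best area=65

l=1 r=6: min(13,15)*5=65 best=65 *, l++
l=2 r=6: min(20,15)*4=60 best=65, r--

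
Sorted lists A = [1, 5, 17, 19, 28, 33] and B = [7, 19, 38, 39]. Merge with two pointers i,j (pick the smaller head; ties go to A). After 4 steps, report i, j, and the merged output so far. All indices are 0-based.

i=3, j=1, merged so far=[1, 5, 7, 17]

i=0 j=0: A[i]=1<=B[j]=7 take 1, i++
i=1 j=0: A[i]=5<=B[j]=7 take 5, i++
i=2 j=0: A[i]=17>B[j]=7 take 7, j++
i=2 j=1: A[i]=17<=B[j]=19 take 17, i++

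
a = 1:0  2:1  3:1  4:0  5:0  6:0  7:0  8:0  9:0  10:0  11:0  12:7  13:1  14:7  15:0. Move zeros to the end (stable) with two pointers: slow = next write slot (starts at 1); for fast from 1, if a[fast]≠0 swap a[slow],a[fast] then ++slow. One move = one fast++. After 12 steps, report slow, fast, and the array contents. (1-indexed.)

slow=1 fast=1: a[fast]=0, fast++
slow=1 fast=2: a[fast]=1≠0 swap→a[1]=1, slow++,fast++
slow=2 fast=3: a[fast]=1≠0 swap→a[2]=1, slow++,fast++
slow=3 fast=4: a[fast]=0, fast++
slow=3 fast=5: a[fast]=0, fast++
slow=3 fast=6: a[fast]=0, fast++
slow=3 fast=7: a[fast]=0, fast++
slow=3 fast=8: a[fast]=0, fast++
slow=3 fast=9: a[fast]=0, fast++
slow=3 fast=10: a[fast]=0, fast++
slow=3 fast=11: a[fast]=0, fast++
slow=3 fast=12: a[fast]=7≠0 swap→a[3]=7, slow++,fast++

slow=4, fast=13, a=[1, 1, 7, 0, 0, 0, 0, 0, 0, 0, 0, 0, 1, 7, 0]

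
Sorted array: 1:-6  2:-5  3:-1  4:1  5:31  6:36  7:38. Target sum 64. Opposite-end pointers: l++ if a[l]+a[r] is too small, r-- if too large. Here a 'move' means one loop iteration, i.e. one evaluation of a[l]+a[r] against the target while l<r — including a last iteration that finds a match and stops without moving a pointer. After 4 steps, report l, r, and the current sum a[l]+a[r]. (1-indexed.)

l=1 r=7: -6+38=32 <64, l++
l=2 r=7: -5+38=33 <64, l++
l=3 r=7: -1+38=37 <64, l++
l=4 r=7: 1+38=39 <64, l++

l=5, r=7, sum=69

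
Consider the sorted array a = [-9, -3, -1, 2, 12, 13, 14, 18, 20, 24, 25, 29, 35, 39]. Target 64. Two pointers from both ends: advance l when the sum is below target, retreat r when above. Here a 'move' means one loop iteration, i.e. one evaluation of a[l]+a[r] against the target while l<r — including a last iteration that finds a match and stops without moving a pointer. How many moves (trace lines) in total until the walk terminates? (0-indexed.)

l=0 r=13: -9+39=30 <64, l++
l=1 r=13: -3+39=36 <64, l++
l=2 r=13: -1+39=38 <64, l++
l=3 r=13: 2+39=41 <64, l++
l=4 r=13: 12+39=51 <64, l++
l=5 r=13: 13+39=52 <64, l++
l=6 r=13: 14+39=53 <64, l++
l=7 r=13: 18+39=57 <64, l++
l=8 r=13: 20+39=59 <64, l++
l=9 r=13: 24+39=63 <64, l++
l=10 r=13: 25+39=64, found

11 moves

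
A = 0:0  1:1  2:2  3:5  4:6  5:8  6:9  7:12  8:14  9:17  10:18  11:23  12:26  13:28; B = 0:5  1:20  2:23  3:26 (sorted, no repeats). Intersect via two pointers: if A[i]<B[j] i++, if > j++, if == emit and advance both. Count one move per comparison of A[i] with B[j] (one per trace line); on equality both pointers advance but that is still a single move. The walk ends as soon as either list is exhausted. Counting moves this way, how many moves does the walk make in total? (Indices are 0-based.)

[i=0,j=0] 0<5 → i++
[i=1,j=0] 1<5 → i++
[i=2,j=0] 2<5 → i++
[i=3,j=0] 5==5 emit → i++,j++
[i=4,j=1] 6<20 → i++
[i=5,j=1] 8<20 → i++
[i=6,j=1] 9<20 → i++
[i=7,j=1] 12<20 → i++
[i=8,j=1] 14<20 → i++
[i=9,j=1] 17<20 → i++
[i=10,j=1] 18<20 → i++
[i=11,j=1] 23>20 → j++
[i=11,j=2] 23==23 emit → i++,j++
[i=12,j=3] 26==26 emit → i++,j++

14 moves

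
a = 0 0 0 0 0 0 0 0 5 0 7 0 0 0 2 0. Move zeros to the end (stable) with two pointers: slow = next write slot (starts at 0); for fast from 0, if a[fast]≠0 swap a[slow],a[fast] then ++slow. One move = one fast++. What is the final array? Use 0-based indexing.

slow=0 fast=0: a[fast]=0, fast++
slow=0 fast=1: a[fast]=0, fast++
slow=0 fast=2: a[fast]=0, fast++
slow=0 fast=3: a[fast]=0, fast++
slow=0 fast=4: a[fast]=0, fast++
slow=0 fast=5: a[fast]=0, fast++
slow=0 fast=6: a[fast]=0, fast++
slow=0 fast=7: a[fast]=0, fast++
slow=0 fast=8: a[fast]=5≠0 swap→a[0]=5, slow++,fast++
slow=1 fast=9: a[fast]=0, fast++
slow=1 fast=10: a[fast]=7≠0 swap→a[1]=7, slow++,fast++
slow=2 fast=11: a[fast]=0, fast++
slow=2 fast=12: a[fast]=0, fast++
slow=2 fast=13: a[fast]=0, fast++
slow=2 fast=14: a[fast]=2≠0 swap→a[2]=2, slow++,fast++
slow=3 fast=15: a[fast]=0, fast++

[5, 7, 2, 0, 0, 0, 0, 0, 0, 0, 0, 0, 0, 0, 0, 0]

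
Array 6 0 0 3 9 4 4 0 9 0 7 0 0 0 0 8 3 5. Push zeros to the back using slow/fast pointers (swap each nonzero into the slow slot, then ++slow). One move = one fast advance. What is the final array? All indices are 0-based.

(s=0,f=0) a[fast]=6≠0 swap→a[0]=6 → slow++,fast++
(s=1,f=1) a[fast]=0 → fast++
(s=1,f=2) a[fast]=0 → fast++
(s=1,f=3) a[fast]=3≠0 swap→a[1]=3 → slow++,fast++
(s=2,f=4) a[fast]=9≠0 swap→a[2]=9 → slow++,fast++
(s=3,f=5) a[fast]=4≠0 swap→a[3]=4 → slow++,fast++
(s=4,f=6) a[fast]=4≠0 swap→a[4]=4 → slow++,fast++
(s=5,f=7) a[fast]=0 → fast++
(s=5,f=8) a[fast]=9≠0 swap→a[5]=9 → slow++,fast++
(s=6,f=9) a[fast]=0 → fast++
(s=6,f=10) a[fast]=7≠0 swap→a[6]=7 → slow++,fast++
(s=7,f=11) a[fast]=0 → fast++
(s=7,f=12) a[fast]=0 → fast++
(s=7,f=13) a[fast]=0 → fast++
(s=7,f=14) a[fast]=0 → fast++
(s=7,f=15) a[fast]=8≠0 swap→a[7]=8 → slow++,fast++
(s=8,f=16) a[fast]=3≠0 swap→a[8]=3 → slow++,fast++
(s=9,f=17) a[fast]=5≠0 swap→a[9]=5 → slow++,fast++

[6, 3, 9, 4, 4, 9, 7, 8, 3, 5, 0, 0, 0, 0, 0, 0, 0, 0]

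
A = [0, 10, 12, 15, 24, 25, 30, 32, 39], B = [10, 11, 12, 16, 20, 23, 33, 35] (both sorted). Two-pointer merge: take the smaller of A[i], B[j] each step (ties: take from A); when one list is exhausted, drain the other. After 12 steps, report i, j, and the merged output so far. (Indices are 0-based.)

i=6, j=6, merged so far=[0, 10, 10, 11, 12, 12, 15, 16, 20, 23, 24, 25]

i=0 j=0: A[i]=0<=B[j]=10 take 0, i++
i=1 j=0: A[i]=10<=B[j]=10 take 10, i++
i=2 j=0: A[i]=12>B[j]=10 take 10, j++
i=2 j=1: A[i]=12>B[j]=11 take 11, j++
i=2 j=2: A[i]=12<=B[j]=12 take 12, i++
i=3 j=2: A[i]=15>B[j]=12 take 12, j++
i=3 j=3: A[i]=15<=B[j]=16 take 15, i++
i=4 j=3: A[i]=24>B[j]=16 take 16, j++
i=4 j=4: A[i]=24>B[j]=20 take 20, j++
i=4 j=5: A[i]=24>B[j]=23 take 23, j++
i=4 j=6: A[i]=24<=B[j]=33 take 24, i++
i=5 j=6: A[i]=25<=B[j]=33 take 25, i++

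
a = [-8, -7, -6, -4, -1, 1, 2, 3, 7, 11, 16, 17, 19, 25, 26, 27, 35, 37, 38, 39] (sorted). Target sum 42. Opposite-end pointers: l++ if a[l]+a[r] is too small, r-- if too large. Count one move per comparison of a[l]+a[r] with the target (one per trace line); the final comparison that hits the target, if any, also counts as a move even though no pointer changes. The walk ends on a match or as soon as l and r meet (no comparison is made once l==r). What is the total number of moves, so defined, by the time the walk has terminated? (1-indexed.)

8 moves

[1,20] -8+39=31 <42 → l++
[2,20] -7+39=32 <42 → l++
[3,20] -6+39=33 <42 → l++
[4,20] -4+39=35 <42 → l++
[5,20] -1+39=38 <42 → l++
[6,20] 1+39=40 <42 → l++
[7,20] 2+39=41 <42 → l++
[8,20] 3+39=42 → found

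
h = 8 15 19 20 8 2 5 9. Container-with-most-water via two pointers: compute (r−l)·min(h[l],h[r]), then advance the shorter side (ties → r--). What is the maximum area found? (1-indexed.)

max area = 56

l=1 r=8: min(8,9)*7=56 best=56 *, l++
l=2 r=8: min(15,9)*6=54 best=56, r--
l=2 r=7: min(15,5)*5=25 best=56, r--
l=2 r=6: min(15,2)*4=8 best=56, r--
l=2 r=5: min(15,8)*3=24 best=56, r--
l=2 r=4: min(15,20)*2=30 best=56, l++
l=3 r=4: min(19,20)*1=19 best=56, l++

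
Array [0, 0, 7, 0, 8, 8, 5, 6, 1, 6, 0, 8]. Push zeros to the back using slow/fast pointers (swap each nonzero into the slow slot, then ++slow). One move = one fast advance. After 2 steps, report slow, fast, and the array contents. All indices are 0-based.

slow=0, fast=2, a=[0, 0, 7, 0, 8, 8, 5, 6, 1, 6, 0, 8]

slow=0 fast=0: a[fast]=0, fast++
slow=0 fast=1: a[fast]=0, fast++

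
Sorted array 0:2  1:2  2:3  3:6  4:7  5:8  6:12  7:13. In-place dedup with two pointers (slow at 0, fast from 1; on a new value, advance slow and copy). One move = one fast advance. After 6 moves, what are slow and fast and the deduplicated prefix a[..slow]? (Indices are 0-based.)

slow=5, fast=7, prefix=[2, 3, 6, 7, 8, 12]

(s=0,f=1) a[fast]=2=a[slow] dup → fast++
(s=0,f=2) a[fast]=3≠a[slow]=2 write a[1]=3 → slow++,fast++
(s=1,f=3) a[fast]=6≠a[slow]=3 write a[2]=6 → slow++,fast++
(s=2,f=4) a[fast]=7≠a[slow]=6 write a[3]=7 → slow++,fast++
(s=3,f=5) a[fast]=8≠a[slow]=7 write a[4]=8 → slow++,fast++
(s=4,f=6) a[fast]=12≠a[slow]=8 write a[5]=12 → slow++,fast++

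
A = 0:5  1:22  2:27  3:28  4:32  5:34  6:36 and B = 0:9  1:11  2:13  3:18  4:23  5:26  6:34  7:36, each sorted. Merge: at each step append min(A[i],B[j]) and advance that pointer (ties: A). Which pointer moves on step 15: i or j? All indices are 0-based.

j

[i=0,j=0] A[i]=5<=B[j]=9 take 5 → i++
[i=1,j=0] A[i]=22>B[j]=9 take 9 → j++
[i=1,j=1] A[i]=22>B[j]=11 take 11 → j++
[i=1,j=2] A[i]=22>B[j]=13 take 13 → j++
[i=1,j=3] A[i]=22>B[j]=18 take 18 → j++
[i=1,j=4] A[i]=22<=B[j]=23 take 22 → i++
[i=2,j=4] A[i]=27>B[j]=23 take 23 → j++
[i=2,j=5] A[i]=27>B[j]=26 take 26 → j++
[i=2,j=6] A[i]=27<=B[j]=34 take 27 → i++
[i=3,j=6] A[i]=28<=B[j]=34 take 28 → i++
[i=4,j=6] A[i]=32<=B[j]=34 take 32 → i++
[i=5,j=6] A[i]=34<=B[j]=34 take 34 → i++
[i=6,j=6] A[i]=36>B[j]=34 take 34 → j++
[i=6,j=7] A[i]=36<=B[j]=36 take 36 → i++
[i=7,j=7] A done, take B[j]=36 → j++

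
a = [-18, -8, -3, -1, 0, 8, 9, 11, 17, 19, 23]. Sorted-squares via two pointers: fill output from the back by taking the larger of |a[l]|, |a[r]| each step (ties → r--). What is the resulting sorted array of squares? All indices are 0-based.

l=0 r=10: |-18|<=|23| out[10]=529, r--
l=0 r=9: |-18|<=|19| out[9]=361, r--
l=0 r=8: |-18|>|17| out[8]=324, l++
l=1 r=8: |-8|<=|17| out[7]=289, r--
l=1 r=7: |-8|<=|11| out[6]=121, r--
l=1 r=6: |-8|<=|9| out[5]=81, r--
l=1 r=5: |-8|<=|8| out[4]=64, r--
l=1 r=4: |-8|>|0| out[3]=64, l++
l=2 r=4: |-3|>|0| out[2]=9, l++
l=3 r=4: |-1|>|0| out[1]=1, l++
l=4 r=4: |0|<=|0| out[0]=0, r--

[0, 1, 9, 64, 64, 81, 121, 289, 324, 361, 529]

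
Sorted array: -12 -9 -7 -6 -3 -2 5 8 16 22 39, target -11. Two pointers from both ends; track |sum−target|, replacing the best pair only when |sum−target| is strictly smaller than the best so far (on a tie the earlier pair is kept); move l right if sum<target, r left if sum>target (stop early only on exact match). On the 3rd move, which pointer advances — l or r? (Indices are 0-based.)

[0,10] -12+39=27 d=38 * → r--
[0,9] -12+22=10 d=21 * → r--
[0,8] -12+16=4 d=15 * → r--

r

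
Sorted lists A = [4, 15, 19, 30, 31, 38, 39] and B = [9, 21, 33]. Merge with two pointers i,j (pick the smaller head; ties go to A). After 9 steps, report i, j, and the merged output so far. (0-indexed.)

i=0 j=0: A[i]=4<=B[j]=9 take 4, i++
i=1 j=0: A[i]=15>B[j]=9 take 9, j++
i=1 j=1: A[i]=15<=B[j]=21 take 15, i++
i=2 j=1: A[i]=19<=B[j]=21 take 19, i++
i=3 j=1: A[i]=30>B[j]=21 take 21, j++
i=3 j=2: A[i]=30<=B[j]=33 take 30, i++
i=4 j=2: A[i]=31<=B[j]=33 take 31, i++
i=5 j=2: A[i]=38>B[j]=33 take 33, j++
i=5 j=3: B done, take A[i]=38, i++

i=6, j=3, merged so far=[4, 9, 15, 19, 21, 30, 31, 33, 38]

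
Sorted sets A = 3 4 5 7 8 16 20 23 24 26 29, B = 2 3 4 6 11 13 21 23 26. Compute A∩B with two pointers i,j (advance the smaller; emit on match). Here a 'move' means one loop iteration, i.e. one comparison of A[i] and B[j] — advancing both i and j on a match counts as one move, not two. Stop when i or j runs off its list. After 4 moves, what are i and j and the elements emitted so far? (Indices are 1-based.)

i=4, j=4, emitted=[3, 4]

i=1 j=1: 3>2, j++
i=1 j=2: 3==3 emit, i++,j++
i=2 j=3: 4==4 emit, i++,j++
i=3 j=4: 5<6, i++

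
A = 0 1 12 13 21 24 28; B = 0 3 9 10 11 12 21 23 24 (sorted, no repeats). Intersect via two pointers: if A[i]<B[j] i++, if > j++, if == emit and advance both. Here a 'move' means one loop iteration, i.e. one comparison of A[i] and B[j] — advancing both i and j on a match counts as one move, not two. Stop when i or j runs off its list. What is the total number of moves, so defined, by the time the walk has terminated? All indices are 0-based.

[i=0,j=0] 0==0 emit → i++,j++
[i=1,j=1] 1<3 → i++
[i=2,j=1] 12>3 → j++
[i=2,j=2] 12>9 → j++
[i=2,j=3] 12>10 → j++
[i=2,j=4] 12>11 → j++
[i=2,j=5] 12==12 emit → i++,j++
[i=3,j=6] 13<21 → i++
[i=4,j=6] 21==21 emit → i++,j++
[i=5,j=7] 24>23 → j++
[i=5,j=8] 24==24 emit → i++,j++

11 moves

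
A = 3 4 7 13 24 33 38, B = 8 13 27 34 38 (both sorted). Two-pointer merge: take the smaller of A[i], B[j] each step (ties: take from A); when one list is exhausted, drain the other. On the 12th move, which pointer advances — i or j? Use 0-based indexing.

[i=0,j=0] A[i]=3<=B[j]=8 take 3 → i++
[i=1,j=0] A[i]=4<=B[j]=8 take 4 → i++
[i=2,j=0] A[i]=7<=B[j]=8 take 7 → i++
[i=3,j=0] A[i]=13>B[j]=8 take 8 → j++
[i=3,j=1] A[i]=13<=B[j]=13 take 13 → i++
[i=4,j=1] A[i]=24>B[j]=13 take 13 → j++
[i=4,j=2] A[i]=24<=B[j]=27 take 24 → i++
[i=5,j=2] A[i]=33>B[j]=27 take 27 → j++
[i=5,j=3] A[i]=33<=B[j]=34 take 33 → i++
[i=6,j=3] A[i]=38>B[j]=34 take 34 → j++
[i=6,j=4] A[i]=38<=B[j]=38 take 38 → i++
[i=7,j=4] A done, take B[j]=38 → j++

j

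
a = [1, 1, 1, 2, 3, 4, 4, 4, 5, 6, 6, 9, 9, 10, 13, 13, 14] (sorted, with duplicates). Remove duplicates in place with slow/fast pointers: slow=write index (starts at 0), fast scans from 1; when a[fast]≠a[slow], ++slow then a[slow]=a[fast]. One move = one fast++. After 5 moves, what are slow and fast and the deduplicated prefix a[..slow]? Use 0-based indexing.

slow=3, fast=6, prefix=[1, 2, 3, 4]

slow=0 fast=1: a[fast]=1=a[slow] dup, fast++
slow=0 fast=2: a[fast]=1=a[slow] dup, fast++
slow=0 fast=3: a[fast]=2≠a[slow]=1 write a[1]=2, slow++,fast++
slow=1 fast=4: a[fast]=3≠a[slow]=2 write a[2]=3, slow++,fast++
slow=2 fast=5: a[fast]=4≠a[slow]=3 write a[3]=4, slow++,fast++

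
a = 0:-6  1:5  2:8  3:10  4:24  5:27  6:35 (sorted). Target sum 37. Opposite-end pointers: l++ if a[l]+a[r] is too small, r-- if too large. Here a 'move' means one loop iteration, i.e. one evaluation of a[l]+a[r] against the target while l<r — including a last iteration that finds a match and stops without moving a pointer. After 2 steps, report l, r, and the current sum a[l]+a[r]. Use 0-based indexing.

l=1, r=5, sum=32

[0,6] -6+35=29 <37 → l++
[1,6] 5+35=40 >37 → r--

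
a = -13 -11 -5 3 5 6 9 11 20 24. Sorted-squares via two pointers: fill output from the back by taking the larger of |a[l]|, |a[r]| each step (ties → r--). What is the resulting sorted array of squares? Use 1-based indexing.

[9, 25, 25, 36, 81, 121, 121, 169, 400, 576]

l=1 r=10: |-13|<=|24| out[10]=576, r--
l=1 r=9: |-13|<=|20| out[9]=400, r--
l=1 r=8: |-13|>|11| out[8]=169, l++
l=2 r=8: |-11|<=|11| out[7]=121, r--
l=2 r=7: |-11|>|9| out[6]=121, l++
l=3 r=7: |-5|<=|9| out[5]=81, r--
l=3 r=6: |-5|<=|6| out[4]=36, r--
l=3 r=5: |-5|<=|5| out[3]=25, r--
l=3 r=4: |-5|>|3| out[2]=25, l++
l=4 r=4: |3|<=|3| out[1]=9, r--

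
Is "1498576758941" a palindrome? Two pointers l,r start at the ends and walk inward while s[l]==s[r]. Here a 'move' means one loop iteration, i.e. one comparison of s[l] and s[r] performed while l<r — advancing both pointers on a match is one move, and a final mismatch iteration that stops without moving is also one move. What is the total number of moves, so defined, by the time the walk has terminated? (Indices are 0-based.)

[0,12] '1'=='1' → l++,r--
[1,11] '4'=='4' → l++,r--
[2,10] '9'=='9' → l++,r--
[3,9] '8'=='8' → l++,r--
[4,8] '5'=='5' → l++,r--
[5,7] '7'=='7' → l++,r--

6 moves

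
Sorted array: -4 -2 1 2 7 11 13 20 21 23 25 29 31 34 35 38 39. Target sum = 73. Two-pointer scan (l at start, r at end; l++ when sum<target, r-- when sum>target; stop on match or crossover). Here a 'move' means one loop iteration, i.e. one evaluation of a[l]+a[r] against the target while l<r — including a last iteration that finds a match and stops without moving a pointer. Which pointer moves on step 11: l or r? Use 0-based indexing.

l=0 r=16: -4+39=35 <73, l++
l=1 r=16: -2+39=37 <73, l++
l=2 r=16: 1+39=40 <73, l++
l=3 r=16: 2+39=41 <73, l++
l=4 r=16: 7+39=46 <73, l++
l=5 r=16: 11+39=50 <73, l++
l=6 r=16: 13+39=52 <73, l++
l=7 r=16: 20+39=59 <73, l++
l=8 r=16: 21+39=60 <73, l++
l=9 r=16: 23+39=62 <73, l++
l=10 r=16: 25+39=64 <73, l++

l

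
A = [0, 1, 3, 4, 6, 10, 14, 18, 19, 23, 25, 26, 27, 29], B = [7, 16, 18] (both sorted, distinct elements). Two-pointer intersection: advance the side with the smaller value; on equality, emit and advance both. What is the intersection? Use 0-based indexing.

[i=0,j=0] 0<7 → i++
[i=1,j=0] 1<7 → i++
[i=2,j=0] 3<7 → i++
[i=3,j=0] 4<7 → i++
[i=4,j=0] 6<7 → i++
[i=5,j=0] 10>7 → j++
[i=5,j=1] 10<16 → i++
[i=6,j=1] 14<16 → i++
[i=7,j=1] 18>16 → j++
[i=7,j=2] 18==18 emit → i++,j++

intersection = [18]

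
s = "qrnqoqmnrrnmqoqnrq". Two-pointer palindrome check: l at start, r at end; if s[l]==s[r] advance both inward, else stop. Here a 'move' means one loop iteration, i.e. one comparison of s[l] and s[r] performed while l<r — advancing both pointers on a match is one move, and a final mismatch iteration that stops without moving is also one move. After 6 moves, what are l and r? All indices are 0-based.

l=6, r=11

l=0 r=17: 'q'=='q', l++,r--
l=1 r=16: 'r'=='r', l++,r--
l=2 r=15: 'n'=='n', l++,r--
l=3 r=14: 'q'=='q', l++,r--
l=4 r=13: 'o'=='o', l++,r--
l=5 r=12: 'q'=='q', l++,r--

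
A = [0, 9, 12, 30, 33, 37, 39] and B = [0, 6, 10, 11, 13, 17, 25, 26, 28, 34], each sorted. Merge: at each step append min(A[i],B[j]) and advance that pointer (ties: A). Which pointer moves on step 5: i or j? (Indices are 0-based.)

j

i=0 j=0: A[i]=0<=B[j]=0 take 0, i++
i=1 j=0: A[i]=9>B[j]=0 take 0, j++
i=1 j=1: A[i]=9>B[j]=6 take 6, j++
i=1 j=2: A[i]=9<=B[j]=10 take 9, i++
i=2 j=2: A[i]=12>B[j]=10 take 10, j++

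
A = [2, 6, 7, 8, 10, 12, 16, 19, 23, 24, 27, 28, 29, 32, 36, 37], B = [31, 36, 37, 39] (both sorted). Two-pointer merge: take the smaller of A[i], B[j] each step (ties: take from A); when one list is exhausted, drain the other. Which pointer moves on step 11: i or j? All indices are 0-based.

i

[i=0,j=0] A[i]=2<=B[j]=31 take 2 → i++
[i=1,j=0] A[i]=6<=B[j]=31 take 6 → i++
[i=2,j=0] A[i]=7<=B[j]=31 take 7 → i++
[i=3,j=0] A[i]=8<=B[j]=31 take 8 → i++
[i=4,j=0] A[i]=10<=B[j]=31 take 10 → i++
[i=5,j=0] A[i]=12<=B[j]=31 take 12 → i++
[i=6,j=0] A[i]=16<=B[j]=31 take 16 → i++
[i=7,j=0] A[i]=19<=B[j]=31 take 19 → i++
[i=8,j=0] A[i]=23<=B[j]=31 take 23 → i++
[i=9,j=0] A[i]=24<=B[j]=31 take 24 → i++
[i=10,j=0] A[i]=27<=B[j]=31 take 27 → i++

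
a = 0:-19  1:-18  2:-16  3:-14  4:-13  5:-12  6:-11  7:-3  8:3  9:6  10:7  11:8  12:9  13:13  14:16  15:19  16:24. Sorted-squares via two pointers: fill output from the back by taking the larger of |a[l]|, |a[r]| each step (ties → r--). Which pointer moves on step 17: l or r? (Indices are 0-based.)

l=0 r=16: |-19|<=|24| out[16]=576, r--
l=0 r=15: |-19|<=|19| out[15]=361, r--
l=0 r=14: |-19|>|16| out[14]=361, l++
l=1 r=14: |-18|>|16| out[13]=324, l++
l=2 r=14: |-16|<=|16| out[12]=256, r--
l=2 r=13: |-16|>|13| out[11]=256, l++
l=3 r=13: |-14|>|13| out[10]=196, l++
l=4 r=13: |-13|<=|13| out[9]=169, r--
l=4 r=12: |-13|>|9| out[8]=169, l++
l=5 r=12: |-12|>|9| out[7]=144, l++
l=6 r=12: |-11|>|9| out[6]=121, l++
l=7 r=12: |-3|<=|9| out[5]=81, r--
l=7 r=11: |-3|<=|8| out[4]=64, r--
l=7 r=10: |-3|<=|7| out[3]=49, r--
l=7 r=9: |-3|<=|6| out[2]=36, r--
l=7 r=8: |-3|<=|3| out[1]=9, r--
l=7 r=7: |-3|<=|-3| out[0]=9, r--

r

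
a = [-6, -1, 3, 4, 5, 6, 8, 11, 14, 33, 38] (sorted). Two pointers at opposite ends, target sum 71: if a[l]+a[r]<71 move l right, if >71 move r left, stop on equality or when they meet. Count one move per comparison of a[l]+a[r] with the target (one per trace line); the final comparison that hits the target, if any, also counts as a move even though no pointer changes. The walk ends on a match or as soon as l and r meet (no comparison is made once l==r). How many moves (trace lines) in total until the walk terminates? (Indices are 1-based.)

[1,11] -6+38=32 <71 → l++
[2,11] -1+38=37 <71 → l++
[3,11] 3+38=41 <71 → l++
[4,11] 4+38=42 <71 → l++
[5,11] 5+38=43 <71 → l++
[6,11] 6+38=44 <71 → l++
[7,11] 8+38=46 <71 → l++
[8,11] 11+38=49 <71 → l++
[9,11] 14+38=52 <71 → l++
[10,11] 33+38=71 → found

10 moves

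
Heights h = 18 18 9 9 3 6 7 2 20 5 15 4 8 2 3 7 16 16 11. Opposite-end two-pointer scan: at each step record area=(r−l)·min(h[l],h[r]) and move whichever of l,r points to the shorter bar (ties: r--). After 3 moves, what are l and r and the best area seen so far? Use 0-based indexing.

l=0, r=15, best area=272

[0,18] min(18,11)*18=198 best=198 * → r--
[0,17] min(18,16)*17=272 best=272 * → r--
[0,16] min(18,16)*16=256 best=272 → r--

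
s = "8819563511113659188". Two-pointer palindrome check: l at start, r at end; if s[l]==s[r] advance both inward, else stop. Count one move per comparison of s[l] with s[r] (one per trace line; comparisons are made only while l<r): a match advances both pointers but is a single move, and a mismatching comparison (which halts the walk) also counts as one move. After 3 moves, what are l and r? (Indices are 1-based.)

l=1 r=19: '8'=='8', l++,r--
l=2 r=18: '8'=='8', l++,r--
l=3 r=17: '1'=='1', l++,r--

l=4, r=16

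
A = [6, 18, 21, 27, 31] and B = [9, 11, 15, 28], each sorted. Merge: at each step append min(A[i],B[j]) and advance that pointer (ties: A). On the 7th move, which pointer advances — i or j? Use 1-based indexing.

i

[i=1,j=1] A[i]=6<=B[j]=9 take 6 → i++
[i=2,j=1] A[i]=18>B[j]=9 take 9 → j++
[i=2,j=2] A[i]=18>B[j]=11 take 11 → j++
[i=2,j=3] A[i]=18>B[j]=15 take 15 → j++
[i=2,j=4] A[i]=18<=B[j]=28 take 18 → i++
[i=3,j=4] A[i]=21<=B[j]=28 take 21 → i++
[i=4,j=4] A[i]=27<=B[j]=28 take 27 → i++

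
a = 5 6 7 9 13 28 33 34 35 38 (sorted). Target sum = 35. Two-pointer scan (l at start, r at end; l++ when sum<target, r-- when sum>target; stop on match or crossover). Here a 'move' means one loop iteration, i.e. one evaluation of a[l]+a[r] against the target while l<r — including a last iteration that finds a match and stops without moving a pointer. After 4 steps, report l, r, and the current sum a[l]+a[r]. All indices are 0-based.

[0,9] 5+38=43 >35 → r--
[0,8] 5+35=40 >35 → r--
[0,7] 5+34=39 >35 → r--
[0,6] 5+33=38 >35 → r--

l=0, r=5, sum=33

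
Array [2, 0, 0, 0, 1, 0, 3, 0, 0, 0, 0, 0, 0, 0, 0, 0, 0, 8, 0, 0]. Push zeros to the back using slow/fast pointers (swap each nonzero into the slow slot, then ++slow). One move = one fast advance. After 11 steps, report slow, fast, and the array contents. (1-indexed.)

slow=1 fast=1: a[fast]=2≠0 swap→a[1]=2, slow++,fast++
slow=2 fast=2: a[fast]=0, fast++
slow=2 fast=3: a[fast]=0, fast++
slow=2 fast=4: a[fast]=0, fast++
slow=2 fast=5: a[fast]=1≠0 swap→a[2]=1, slow++,fast++
slow=3 fast=6: a[fast]=0, fast++
slow=3 fast=7: a[fast]=3≠0 swap→a[3]=3, slow++,fast++
slow=4 fast=8: a[fast]=0, fast++
slow=4 fast=9: a[fast]=0, fast++
slow=4 fast=10: a[fast]=0, fast++
slow=4 fast=11: a[fast]=0, fast++

slow=4, fast=12, a=[2, 1, 3, 0, 0, 0, 0, 0, 0, 0, 0, 0, 0, 0, 0, 0, 0, 8, 0, 0]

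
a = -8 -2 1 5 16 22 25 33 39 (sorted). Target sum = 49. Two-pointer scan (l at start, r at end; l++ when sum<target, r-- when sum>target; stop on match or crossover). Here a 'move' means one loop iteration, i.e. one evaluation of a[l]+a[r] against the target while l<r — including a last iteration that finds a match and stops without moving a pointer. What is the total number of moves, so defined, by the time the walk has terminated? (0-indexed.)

l=0 r=8: -8+39=31 <49, l++
l=1 r=8: -2+39=37 <49, l++
l=2 r=8: 1+39=40 <49, l++
l=3 r=8: 5+39=44 <49, l++
l=4 r=8: 16+39=55 >49, r--
l=4 r=7: 16+33=49, found

6 moves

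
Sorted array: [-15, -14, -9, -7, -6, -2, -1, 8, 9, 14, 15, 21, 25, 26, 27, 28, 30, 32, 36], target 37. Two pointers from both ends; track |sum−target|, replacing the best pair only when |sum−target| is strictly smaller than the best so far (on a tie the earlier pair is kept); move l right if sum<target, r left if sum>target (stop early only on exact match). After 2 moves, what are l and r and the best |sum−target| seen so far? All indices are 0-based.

l=0 r=18: -15+36=21 d=16 *, l++
l=1 r=18: -14+36=22 d=15 *, l++

l=2, r=18, best |Δ|=15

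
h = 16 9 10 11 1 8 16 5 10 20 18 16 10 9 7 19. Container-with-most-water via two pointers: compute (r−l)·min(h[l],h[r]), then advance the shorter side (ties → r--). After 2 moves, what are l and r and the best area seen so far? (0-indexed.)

l=2, r=15, best area=240

[0,15] min(16,19)*15=240 best=240 * → l++
[1,15] min(9,19)*14=126 best=240 → l++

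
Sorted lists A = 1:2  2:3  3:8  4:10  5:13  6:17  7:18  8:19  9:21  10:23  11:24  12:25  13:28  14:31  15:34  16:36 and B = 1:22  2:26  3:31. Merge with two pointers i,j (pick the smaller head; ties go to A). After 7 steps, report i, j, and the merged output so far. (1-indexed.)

i=1 j=1: A[i]=2<=B[j]=22 take 2, i++
i=2 j=1: A[i]=3<=B[j]=22 take 3, i++
i=3 j=1: A[i]=8<=B[j]=22 take 8, i++
i=4 j=1: A[i]=10<=B[j]=22 take 10, i++
i=5 j=1: A[i]=13<=B[j]=22 take 13, i++
i=6 j=1: A[i]=17<=B[j]=22 take 17, i++
i=7 j=1: A[i]=18<=B[j]=22 take 18, i++

i=8, j=1, merged so far=[2, 3, 8, 10, 13, 17, 18]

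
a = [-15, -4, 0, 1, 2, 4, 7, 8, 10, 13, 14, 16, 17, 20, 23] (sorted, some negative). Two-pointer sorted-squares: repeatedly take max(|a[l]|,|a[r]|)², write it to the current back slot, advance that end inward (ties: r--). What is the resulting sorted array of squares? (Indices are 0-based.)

[0,14] |-15|<=|23| out[14]=529 → r--
[0,13] |-15|<=|20| out[13]=400 → r--
[0,12] |-15|<=|17| out[12]=289 → r--
[0,11] |-15|<=|16| out[11]=256 → r--
[0,10] |-15|>|14| out[10]=225 → l++
[1,10] |-4|<=|14| out[9]=196 → r--
[1,9] |-4|<=|13| out[8]=169 → r--
[1,8] |-4|<=|10| out[7]=100 → r--
[1,7] |-4|<=|8| out[6]=64 → r--
[1,6] |-4|<=|7| out[5]=49 → r--
[1,5] |-4|<=|4| out[4]=16 → r--
[1,4] |-4|>|2| out[3]=16 → l++
[2,4] |0|<=|2| out[2]=4 → r--
[2,3] |0|<=|1| out[1]=1 → r--
[2,2] |0|<=|0| out[0]=0 → r--

[0, 1, 4, 16, 16, 49, 64, 100, 169, 196, 225, 256, 289, 400, 529]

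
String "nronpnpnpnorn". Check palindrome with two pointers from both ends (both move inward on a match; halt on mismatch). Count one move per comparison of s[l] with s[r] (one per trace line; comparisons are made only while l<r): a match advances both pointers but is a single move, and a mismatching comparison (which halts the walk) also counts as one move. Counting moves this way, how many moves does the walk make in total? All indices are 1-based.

6 moves

l=1 r=13: 'n'=='n', l++,r--
l=2 r=12: 'r'=='r', l++,r--
l=3 r=11: 'o'=='o', l++,r--
l=4 r=10: 'n'=='n', l++,r--
l=5 r=9: 'p'=='p', l++,r--
l=6 r=8: 'n'=='n', l++,r--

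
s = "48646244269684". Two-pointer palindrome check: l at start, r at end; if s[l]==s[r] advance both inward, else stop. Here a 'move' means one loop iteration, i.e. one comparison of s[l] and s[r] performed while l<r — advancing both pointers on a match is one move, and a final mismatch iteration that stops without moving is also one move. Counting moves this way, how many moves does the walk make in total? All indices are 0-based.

4 moves

[0,13] '4'=='4' → l++,r--
[1,12] '8'=='8' → l++,r--
[2,11] '6'=='6' → l++,r--
[3,10] '4'!='9' → stop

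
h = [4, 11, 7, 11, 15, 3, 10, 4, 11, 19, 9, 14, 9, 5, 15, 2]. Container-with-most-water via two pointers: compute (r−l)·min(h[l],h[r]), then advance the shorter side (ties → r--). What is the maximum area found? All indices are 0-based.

max area = 150

l=0 r=15: min(4,2)*15=30 best=30 *, r--
l=0 r=14: min(4,15)*14=56 best=56 *, l++
l=1 r=14: min(11,15)*13=143 best=143 *, l++
l=2 r=14: min(7,15)*12=84 best=143, l++
l=3 r=14: min(11,15)*11=121 best=143, l++
l=4 r=14: min(15,15)*10=150 best=150 *, r--
l=4 r=13: min(15,5)*9=45 best=150, r--
l=4 r=12: min(15,9)*8=72 best=150, r--
l=4 r=11: min(15,14)*7=98 best=150, r--
l=4 r=10: min(15,9)*6=54 best=150, r--
l=4 r=9: min(15,19)*5=75 best=150, l++
l=5 r=9: min(3,19)*4=12 best=150, l++
l=6 r=9: min(10,19)*3=30 best=150, l++
l=7 r=9: min(4,19)*2=8 best=150, l++
l=8 r=9: min(11,19)*1=11 best=150, l++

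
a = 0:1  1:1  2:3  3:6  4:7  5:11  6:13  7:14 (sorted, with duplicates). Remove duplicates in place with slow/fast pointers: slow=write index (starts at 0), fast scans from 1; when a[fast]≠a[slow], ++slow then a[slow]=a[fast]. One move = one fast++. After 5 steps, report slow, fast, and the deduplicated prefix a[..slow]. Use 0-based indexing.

slow=4, fast=6, prefix=[1, 3, 6, 7, 11]

(s=0,f=1) a[fast]=1=a[slow] dup → fast++
(s=0,f=2) a[fast]=3≠a[slow]=1 write a[1]=3 → slow++,fast++
(s=1,f=3) a[fast]=6≠a[slow]=3 write a[2]=6 → slow++,fast++
(s=2,f=4) a[fast]=7≠a[slow]=6 write a[3]=7 → slow++,fast++
(s=3,f=5) a[fast]=11≠a[slow]=7 write a[4]=11 → slow++,fast++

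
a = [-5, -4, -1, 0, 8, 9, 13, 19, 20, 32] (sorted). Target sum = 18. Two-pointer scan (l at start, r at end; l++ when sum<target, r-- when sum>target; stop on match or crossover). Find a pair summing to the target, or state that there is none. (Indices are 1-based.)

(-1, 19)

l=1 r=10: -5+32=27 >18, r--
l=1 r=9: -5+20=15 <18, l++
l=2 r=9: -4+20=16 <18, l++
l=3 r=9: -1+20=19 >18, r--
l=3 r=8: -1+19=18, found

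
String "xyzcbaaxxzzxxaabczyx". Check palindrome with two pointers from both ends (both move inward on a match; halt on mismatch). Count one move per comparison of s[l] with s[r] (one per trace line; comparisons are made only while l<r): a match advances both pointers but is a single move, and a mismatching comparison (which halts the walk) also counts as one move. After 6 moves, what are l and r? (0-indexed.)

[0,19] 'x'=='x' → l++,r--
[1,18] 'y'=='y' → l++,r--
[2,17] 'z'=='z' → l++,r--
[3,16] 'c'=='c' → l++,r--
[4,15] 'b'=='b' → l++,r--
[5,14] 'a'=='a' → l++,r--

l=6, r=13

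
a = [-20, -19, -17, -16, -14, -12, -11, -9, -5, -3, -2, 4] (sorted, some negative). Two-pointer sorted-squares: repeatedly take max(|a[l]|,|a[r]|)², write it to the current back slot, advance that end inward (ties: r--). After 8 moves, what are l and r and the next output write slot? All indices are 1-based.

[1,12] |-20|>|4| out[12]=400 → l++
[2,12] |-19|>|4| out[11]=361 → l++
[3,12] |-17|>|4| out[10]=289 → l++
[4,12] |-16|>|4| out[9]=256 → l++
[5,12] |-14|>|4| out[8]=196 → l++
[6,12] |-12|>|4| out[7]=144 → l++
[7,12] |-11|>|4| out[6]=121 → l++
[8,12] |-9|>|4| out[5]=81 → l++

l=9, r=12, next write slot=4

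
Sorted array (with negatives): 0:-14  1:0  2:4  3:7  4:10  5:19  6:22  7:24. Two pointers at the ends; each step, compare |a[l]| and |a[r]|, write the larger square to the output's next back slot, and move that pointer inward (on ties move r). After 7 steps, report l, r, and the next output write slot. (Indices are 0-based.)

l=1, r=1, next write slot=0

[0,7] |-14|<=|24| out[7]=576 → r--
[0,6] |-14|<=|22| out[6]=484 → r--
[0,5] |-14|<=|19| out[5]=361 → r--
[0,4] |-14|>|10| out[4]=196 → l++
[1,4] |0|<=|10| out[3]=100 → r--
[1,3] |0|<=|7| out[2]=49 → r--
[1,2] |0|<=|4| out[1]=16 → r--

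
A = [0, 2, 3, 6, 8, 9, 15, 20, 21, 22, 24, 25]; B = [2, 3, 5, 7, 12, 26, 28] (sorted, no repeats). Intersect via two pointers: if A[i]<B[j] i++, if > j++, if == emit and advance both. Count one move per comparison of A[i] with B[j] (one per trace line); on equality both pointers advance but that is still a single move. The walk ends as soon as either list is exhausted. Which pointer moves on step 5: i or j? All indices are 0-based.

i

i=0 j=0: 0<2, i++
i=1 j=0: 2==2 emit, i++,j++
i=2 j=1: 3==3 emit, i++,j++
i=3 j=2: 6>5, j++
i=3 j=3: 6<7, i++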